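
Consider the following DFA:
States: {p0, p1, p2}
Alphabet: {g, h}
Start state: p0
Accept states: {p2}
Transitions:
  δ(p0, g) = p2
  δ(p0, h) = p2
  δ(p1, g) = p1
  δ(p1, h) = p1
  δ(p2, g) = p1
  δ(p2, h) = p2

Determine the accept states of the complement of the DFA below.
Complement accept states = All states \ Original accept states
= {p0, p1, p2} \ {p2}
{p0, p1}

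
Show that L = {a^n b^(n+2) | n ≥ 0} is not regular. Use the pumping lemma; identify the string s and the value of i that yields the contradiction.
Assume L is regular with pumping length p. Idea: pumping the a-block breaks the fixed offset of 2.
Choose s = a^p b^(p+2) ∈ L. By the pumping lemma, s = xyz with |xy| ≤ p, |y| > 0, so y = a^k with k ≥ 1. Then xy²z = a^(p+k) b^(p+2). For this to be in L we would need p+2 = (p+k)+2, i.e. k = 0, contradicting k ≥ 1. So xy²z ∉ L.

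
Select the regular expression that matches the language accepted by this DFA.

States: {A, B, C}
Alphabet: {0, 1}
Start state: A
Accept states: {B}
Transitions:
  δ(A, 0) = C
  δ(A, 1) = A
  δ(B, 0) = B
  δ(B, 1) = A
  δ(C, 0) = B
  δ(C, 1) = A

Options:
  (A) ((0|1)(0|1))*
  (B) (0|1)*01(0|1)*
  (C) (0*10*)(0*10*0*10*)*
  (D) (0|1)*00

Check each option against the DFA on short strings; one disagreement eliminates an option:
  (A) ((0|1)(0|1))*: on ε the DFA stays in A and rejects (A ∉ Accept), but the regex matches it → eliminate
  (B) (0|1)*01(0|1)*: on '00' the DFA goes A → C → B and accepts (B ∈ Accept), but the regex does not match it → eliminate
  (C) (0*10*)(0*10*0*10*)*: on '1' the DFA goes A → A and rejects (A ∉ Accept), but the regex matches it → eliminate
  (D) (0|1)*00: agrees with the DFA on every string of length ≤ 6
Only (D) is consistent with the DFA.
(D) (0|1)*00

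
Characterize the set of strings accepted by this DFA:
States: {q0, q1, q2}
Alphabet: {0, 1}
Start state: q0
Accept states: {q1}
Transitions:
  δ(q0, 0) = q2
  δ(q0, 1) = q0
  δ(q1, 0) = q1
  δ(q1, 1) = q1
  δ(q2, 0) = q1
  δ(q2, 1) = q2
Testing a few strings:
  '11' → reject
  '0101' → accept
  '1' → reject
  '00' → accept
State roles: q0=zero 0's seen; q1=≥ two 0's seen; q2=one 0 seen
All binary strings containing at least two 0's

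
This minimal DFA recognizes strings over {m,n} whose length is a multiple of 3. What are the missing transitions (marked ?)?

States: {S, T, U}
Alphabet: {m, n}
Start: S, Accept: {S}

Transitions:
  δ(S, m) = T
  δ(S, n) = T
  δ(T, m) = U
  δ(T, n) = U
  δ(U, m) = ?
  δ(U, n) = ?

From the language and accept set, identify what each state tracks — S: length ≡ 0 (mod 3); T: length ≡ 1 (mod 3); U: length ≡ 2 (mod 3).
Each missing δ(q, a) is the state matching the new tracked value after reading a.
δ(U, m) = S; δ(U, n) = S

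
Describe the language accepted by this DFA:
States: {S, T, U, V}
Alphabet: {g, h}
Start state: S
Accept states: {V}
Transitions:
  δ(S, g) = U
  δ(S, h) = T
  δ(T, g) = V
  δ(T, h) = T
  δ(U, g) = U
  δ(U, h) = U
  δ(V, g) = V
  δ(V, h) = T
Testing a few strings:
  'hgg' → accept
  'h' → reject
  'g' → reject
  'gh' → reject
State roles: S=no input read; T=started with h, last symbol h; U=started with g (dead); V=started with h, last symbol g
All strings over {g,h} that start with h and end with g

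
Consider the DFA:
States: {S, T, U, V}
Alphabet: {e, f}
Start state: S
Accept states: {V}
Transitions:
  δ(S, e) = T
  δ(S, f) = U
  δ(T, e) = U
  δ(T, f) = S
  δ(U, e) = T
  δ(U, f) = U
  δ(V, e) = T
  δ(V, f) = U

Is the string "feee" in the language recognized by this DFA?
Processing string "feee":
  S --f--> U
  U --e--> T
  T --e--> U
  U --e--> T
Final state: T
Accept states: {V}
No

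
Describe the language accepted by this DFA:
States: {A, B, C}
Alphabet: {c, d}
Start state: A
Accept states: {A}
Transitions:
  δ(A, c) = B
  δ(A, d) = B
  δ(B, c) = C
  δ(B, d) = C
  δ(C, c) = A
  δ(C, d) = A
Testing a few strings:
  'd' → reject
  'cddd' → reject
  'c' → reject
  'cc' → reject
State roles: A=length ≡ 0 (mod 3); B=length ≡ 1 (mod 3); C=length ≡ 2 (mod 3)
All strings over {c,d} whose length is a multiple of 3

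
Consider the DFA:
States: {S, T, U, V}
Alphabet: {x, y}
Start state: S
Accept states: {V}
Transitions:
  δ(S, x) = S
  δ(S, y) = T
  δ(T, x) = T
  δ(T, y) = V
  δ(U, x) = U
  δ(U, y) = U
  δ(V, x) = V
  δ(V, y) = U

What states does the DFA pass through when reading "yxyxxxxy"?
read 'y': S → T
  read 'x': T → T
  read 'y': T → V
  read 'x': V → V
  read 'x': V → V
  read 'x': V → V
  read 'x': V → V
  read 'y': V → U
S -> T -> T -> V -> V -> V -> V -> V -> U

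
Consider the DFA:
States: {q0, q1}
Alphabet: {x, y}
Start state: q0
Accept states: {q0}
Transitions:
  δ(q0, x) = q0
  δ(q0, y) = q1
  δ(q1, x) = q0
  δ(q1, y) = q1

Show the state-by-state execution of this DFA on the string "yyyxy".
read 'y': q0 → q1
  read 'y': q1 → q1
  read 'y': q1 → q1
  read 'x': q1 → q0
  read 'y': q0 → q1
q0 -> q1 -> q1 -> q1 -> q0 -> q1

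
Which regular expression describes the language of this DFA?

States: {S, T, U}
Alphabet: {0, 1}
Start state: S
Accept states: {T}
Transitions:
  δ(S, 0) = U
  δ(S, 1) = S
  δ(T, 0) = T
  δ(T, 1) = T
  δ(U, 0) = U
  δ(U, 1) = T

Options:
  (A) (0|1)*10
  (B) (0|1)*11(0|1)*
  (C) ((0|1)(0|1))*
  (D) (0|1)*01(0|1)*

Check each option against the DFA on short strings; one disagreement eliminates an option:
  (A) (0|1)*10: on '01' the DFA goes S → U → T and accepts (T ∈ Accept), but the regex does not match it → eliminate
  (B) (0|1)*11(0|1)*: on '01' the DFA goes S → U → T and accepts (T ∈ Accept), but the regex does not match it → eliminate
  (C) ((0|1)(0|1))*: on ε the DFA stays in S and rejects (S ∉ Accept), but the regex matches it → eliminate
  (D) (0|1)*01(0|1)*: agrees with the DFA on every string of length ≤ 6
Only (D) is consistent with the DFA.
(D) (0|1)*01(0|1)*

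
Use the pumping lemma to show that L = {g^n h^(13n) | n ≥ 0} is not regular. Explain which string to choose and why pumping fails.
Assume L is regular with pumping length p. Idea: pumping the g-block breaks the 1:13 ratio.
Choose s = g^p h^(13p) (length 14p ≥ p). By the pumping lemma, s = xyz with |xy| ≤ p, |y| > 0, so y = g^k with k ≥ 1. Then xy²z = g^(p+k) h^(13p). For this to be in L we would need 13p = 13(p+k), i.e. 13k = 0, contradicting k ≥ 1. So xy²z ∉ L.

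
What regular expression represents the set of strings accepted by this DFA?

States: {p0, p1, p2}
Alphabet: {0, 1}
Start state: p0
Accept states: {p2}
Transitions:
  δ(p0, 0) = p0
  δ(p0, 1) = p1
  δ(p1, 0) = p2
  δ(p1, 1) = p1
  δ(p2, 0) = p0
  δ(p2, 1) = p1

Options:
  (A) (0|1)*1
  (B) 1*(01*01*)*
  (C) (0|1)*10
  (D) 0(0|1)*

Check each option against the DFA on short strings; one disagreement eliminates an option:
  (A) (0|1)*1: on '1' the DFA goes p0 → p1 and rejects (p1 ∉ Accept), but the regex matches it → eliminate
  (B) 1*(01*01*)*: on ε the DFA stays in p0 and rejects (p0 ∉ Accept), but the regex matches it → eliminate
  (C) (0|1)*10: agrees with the DFA on every string of length ≤ 6
  (D) 0(0|1)*: on '0' the DFA goes p0 → p0 and rejects (p0 ∉ Accept), but the regex matches it → eliminate
Only (C) is consistent with the DFA.
(C) (0|1)*10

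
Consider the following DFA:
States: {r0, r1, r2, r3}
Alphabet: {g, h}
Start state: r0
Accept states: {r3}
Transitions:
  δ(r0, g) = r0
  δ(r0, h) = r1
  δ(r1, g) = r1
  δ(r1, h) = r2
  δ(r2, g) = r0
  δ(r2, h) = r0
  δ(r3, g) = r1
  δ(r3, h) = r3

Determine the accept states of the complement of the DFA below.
Complement accept states = All states \ Original accept states
= {r0, r1, r2, r3} \ {r3}
{r0, r1, r2}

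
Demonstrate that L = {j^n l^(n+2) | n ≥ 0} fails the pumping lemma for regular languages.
Assume L is regular with pumping length p. Idea: pumping the j-block breaks the fixed offset of 2.
Choose s = j^p l^(p+2) ∈ L. By the pumping lemma, s = xyz with |xy| ≤ p, |y| > 0, so y = j^k with k ≥ 1. Then xy²z = j^(p+k) l^(p+2). For this to be in L we would need p+2 = (p+k)+2, i.e. k = 0, contradicting k ≥ 1. So xy²z ∉ L.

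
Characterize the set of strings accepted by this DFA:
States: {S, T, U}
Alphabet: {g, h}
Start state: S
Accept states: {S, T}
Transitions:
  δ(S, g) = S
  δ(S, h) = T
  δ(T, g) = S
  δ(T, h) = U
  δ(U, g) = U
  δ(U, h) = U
Testing a few strings:
  'gghg' → accept
  'gggg' → accept
  'hgg' → accept
  'ggh' → accept
State roles: S=last symbol not h (ok); T=last symbol h (ok); U=saw hh (dead)
All strings over {g,h} with no two consecutive h's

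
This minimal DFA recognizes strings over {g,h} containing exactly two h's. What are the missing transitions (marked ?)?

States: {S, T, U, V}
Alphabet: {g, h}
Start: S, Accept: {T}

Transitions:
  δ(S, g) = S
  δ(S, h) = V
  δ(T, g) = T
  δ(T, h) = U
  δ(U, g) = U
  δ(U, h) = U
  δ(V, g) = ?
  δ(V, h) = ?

From the language and accept set, identify what each state tracks — S: zero h's; T: two h's; U: ≥ three h's (dead); V: one h.
Each missing δ(q, a) is the state matching the new tracked value after reading a.
δ(V, g) = V; δ(V, h) = T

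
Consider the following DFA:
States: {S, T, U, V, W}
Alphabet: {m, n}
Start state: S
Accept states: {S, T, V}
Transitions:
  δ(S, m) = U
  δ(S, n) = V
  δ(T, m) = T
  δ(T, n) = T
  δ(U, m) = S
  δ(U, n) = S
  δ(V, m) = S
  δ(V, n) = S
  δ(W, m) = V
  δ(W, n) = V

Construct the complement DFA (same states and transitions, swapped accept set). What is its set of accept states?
Complement accept states = All states \ Original accept states
= {S, T, U, V, W} \ {S, T, V}
{U, W}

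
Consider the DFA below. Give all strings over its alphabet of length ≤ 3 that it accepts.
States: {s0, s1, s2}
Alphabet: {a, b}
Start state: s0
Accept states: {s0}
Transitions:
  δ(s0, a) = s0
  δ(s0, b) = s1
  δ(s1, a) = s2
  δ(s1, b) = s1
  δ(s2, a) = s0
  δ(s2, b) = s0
ε, a, aa, aaa, baa, bab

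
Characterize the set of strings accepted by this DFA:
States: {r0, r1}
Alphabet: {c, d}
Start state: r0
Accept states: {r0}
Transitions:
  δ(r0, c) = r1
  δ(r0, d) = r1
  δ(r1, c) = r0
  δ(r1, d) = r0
Testing a few strings:
  'cc' → accept
  'ddd' → reject
  'cd' → accept
  'dc' → accept
State roles: r0=even length so far; r1=odd length so far
All strings over {c,d} of even length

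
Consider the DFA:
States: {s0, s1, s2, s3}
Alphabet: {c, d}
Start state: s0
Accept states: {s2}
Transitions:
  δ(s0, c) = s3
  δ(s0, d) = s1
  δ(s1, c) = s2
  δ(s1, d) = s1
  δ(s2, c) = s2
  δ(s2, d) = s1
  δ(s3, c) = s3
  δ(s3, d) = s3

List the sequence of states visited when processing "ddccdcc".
read 'd': s0 → s1
  read 'd': s1 → s1
  read 'c': s1 → s2
  read 'c': s2 → s2
  read 'd': s2 → s1
  read 'c': s1 → s2
  read 'c': s2 → s2
s0 -> s1 -> s1 -> s2 -> s2 -> s1 -> s2 -> s2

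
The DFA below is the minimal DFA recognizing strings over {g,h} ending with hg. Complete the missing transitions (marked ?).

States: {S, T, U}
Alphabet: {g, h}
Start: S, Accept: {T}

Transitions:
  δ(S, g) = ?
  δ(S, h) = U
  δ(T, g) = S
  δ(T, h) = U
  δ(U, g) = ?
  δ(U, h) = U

From the language and accept set, identify what each state tracks — S: no suffix match; T: suffix is hg; U: one trailing h.
Each missing δ(q, a) is the state matching the new tracked value after reading a.
δ(S, g) = S; δ(U, g) = T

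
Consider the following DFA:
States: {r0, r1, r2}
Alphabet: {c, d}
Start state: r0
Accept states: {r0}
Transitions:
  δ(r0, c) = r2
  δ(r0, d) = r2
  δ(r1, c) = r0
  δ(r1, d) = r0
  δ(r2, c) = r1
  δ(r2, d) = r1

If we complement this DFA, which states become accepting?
Complement accept states = All states \ Original accept states
= {r0, r1, r2} \ {r0}
{r1, r2}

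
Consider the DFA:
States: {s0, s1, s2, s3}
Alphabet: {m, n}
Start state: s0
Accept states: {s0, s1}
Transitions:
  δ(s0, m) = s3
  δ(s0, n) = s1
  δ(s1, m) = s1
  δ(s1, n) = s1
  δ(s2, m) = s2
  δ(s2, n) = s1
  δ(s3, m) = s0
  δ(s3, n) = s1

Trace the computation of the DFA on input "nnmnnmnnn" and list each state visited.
read 'n': s0 → s1
  read 'n': s1 → s1
  read 'm': s1 → s1
  read 'n': s1 → s1
  read 'n': s1 → s1
  read 'm': s1 → s1
  read 'n': s1 → s1
  read 'n': s1 → s1
  read 'n': s1 → s1
s0 -> s1 -> s1 -> s1 -> s1 -> s1 -> s1 -> s1 -> s1 -> s1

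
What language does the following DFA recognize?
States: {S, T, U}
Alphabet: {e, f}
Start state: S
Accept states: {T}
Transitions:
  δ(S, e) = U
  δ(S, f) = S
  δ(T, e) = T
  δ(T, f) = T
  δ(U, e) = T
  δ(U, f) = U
Testing a few strings:
  'e' → reject
  'f' → reject
  'fefe' → accept
  'ee' → accept
State roles: S=zero e's seen; T=≥ two e's seen; U=one e seen
All strings over {e,f} containing at least two e's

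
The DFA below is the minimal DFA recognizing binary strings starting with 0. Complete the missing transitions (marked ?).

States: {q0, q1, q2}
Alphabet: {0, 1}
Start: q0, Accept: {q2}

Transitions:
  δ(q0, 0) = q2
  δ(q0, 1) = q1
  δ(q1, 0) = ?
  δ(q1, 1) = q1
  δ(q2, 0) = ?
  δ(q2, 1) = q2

From the language and accept set, identify what each state tracks — q0: no input read; q1: started with 1 (dead); q2: started with 0.
Each missing δ(q, a) is the state matching the new tracked value after reading a.
δ(q1, 0) = q1; δ(q2, 0) = q2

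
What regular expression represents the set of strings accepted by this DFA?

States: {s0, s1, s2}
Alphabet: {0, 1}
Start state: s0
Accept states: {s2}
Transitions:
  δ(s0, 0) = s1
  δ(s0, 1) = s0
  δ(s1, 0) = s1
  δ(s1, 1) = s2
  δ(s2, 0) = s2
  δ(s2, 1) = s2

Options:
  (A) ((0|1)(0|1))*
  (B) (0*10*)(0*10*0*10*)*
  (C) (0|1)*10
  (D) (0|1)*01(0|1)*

Check each option against the DFA on short strings; one disagreement eliminates an option:
  (A) ((0|1)(0|1))*: on ε the DFA stays in s0 and rejects (s0 ∉ Accept), but the regex matches it → eliminate
  (B) (0*10*)(0*10*0*10*)*: on '1' the DFA goes s0 → s0 and rejects (s0 ∉ Accept), but the regex matches it → eliminate
  (C) (0|1)*10: on '01' the DFA goes s0 → s1 → s2 and accepts (s2 ∈ Accept), but the regex does not match it → eliminate
  (D) (0|1)*01(0|1)*: agrees with the DFA on every string of length ≤ 6
Only (D) is consistent with the DFA.
(D) (0|1)*01(0|1)*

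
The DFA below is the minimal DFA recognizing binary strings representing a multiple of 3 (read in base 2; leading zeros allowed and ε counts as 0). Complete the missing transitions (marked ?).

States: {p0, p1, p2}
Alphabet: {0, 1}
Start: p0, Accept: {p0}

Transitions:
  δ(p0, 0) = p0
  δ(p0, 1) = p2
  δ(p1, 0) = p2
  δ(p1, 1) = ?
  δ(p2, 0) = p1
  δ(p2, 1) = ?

From the language and accept set, identify what each state tracks — p0: value ≡ 0 (mod 3); p1: value ≡ 2 (mod 3); p2: value ≡ 1 (mod 3).
Each missing δ(q, a) is the state matching the new tracked value after reading a.
δ(p1, 1) = p1; δ(p2, 1) = p0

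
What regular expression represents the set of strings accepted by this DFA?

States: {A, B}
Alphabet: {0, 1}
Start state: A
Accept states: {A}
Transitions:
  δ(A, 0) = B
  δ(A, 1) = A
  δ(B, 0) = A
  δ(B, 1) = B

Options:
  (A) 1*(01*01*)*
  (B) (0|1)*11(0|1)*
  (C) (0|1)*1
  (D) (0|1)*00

Check each option against the DFA on short strings; one disagreement eliminates an option:
  (A) 1*(01*01*)*: agrees with the DFA on every string of length ≤ 6
  (B) (0|1)*11(0|1)*: on ε the DFA stays in A and accepts (A ∈ Accept), but the regex does not match it → eliminate
  (C) (0|1)*1: on ε the DFA stays in A and accepts (A ∈ Accept), but the regex does not match it → eliminate
  (D) (0|1)*00: on ε the DFA stays in A and accepts (A ∈ Accept), but the regex does not match it → eliminate
Only (A) is consistent with the DFA.
(A) 1*(01*01*)*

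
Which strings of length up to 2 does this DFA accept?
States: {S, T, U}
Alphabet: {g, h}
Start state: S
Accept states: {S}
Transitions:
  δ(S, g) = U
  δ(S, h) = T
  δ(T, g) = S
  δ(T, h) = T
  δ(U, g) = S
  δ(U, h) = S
ε, gg, gh, hg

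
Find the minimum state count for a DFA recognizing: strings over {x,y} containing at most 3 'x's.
By Myhill–Nerode, count the distinguishable equivalence classes: 5 classes — having seen 0, 1, …, 3, or >3 copies of 'x'; counts 0 through 3 are accepting and >3 is dead.
5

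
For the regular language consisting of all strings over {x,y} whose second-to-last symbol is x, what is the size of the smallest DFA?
By Myhill–Nerode, count the distinguishable equivalence classes: 2^2 = 4 classes — the DFA must remember the last 2 symbols read; every pair of distinct length-2 suffixes is distinguishable by some continuation.
4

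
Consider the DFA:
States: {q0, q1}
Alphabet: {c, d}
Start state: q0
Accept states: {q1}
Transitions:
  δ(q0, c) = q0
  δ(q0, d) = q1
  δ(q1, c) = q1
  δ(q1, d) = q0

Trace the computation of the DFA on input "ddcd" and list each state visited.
read 'd': q0 → q1
  read 'd': q1 → q0
  read 'c': q0 → q0
  read 'd': q0 → q1
q0 -> q1 -> q0 -> q0 -> q1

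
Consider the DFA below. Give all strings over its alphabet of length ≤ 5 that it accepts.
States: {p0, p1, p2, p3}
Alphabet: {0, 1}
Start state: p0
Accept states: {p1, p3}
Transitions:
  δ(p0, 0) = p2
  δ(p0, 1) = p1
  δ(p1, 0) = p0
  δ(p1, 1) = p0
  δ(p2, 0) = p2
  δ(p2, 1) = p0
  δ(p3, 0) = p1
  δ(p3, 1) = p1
1, 011, 101, 111, 0011, 00011, 01011, 01101, 01111, 10011, 10101, 10111, 11011, 11101, 11111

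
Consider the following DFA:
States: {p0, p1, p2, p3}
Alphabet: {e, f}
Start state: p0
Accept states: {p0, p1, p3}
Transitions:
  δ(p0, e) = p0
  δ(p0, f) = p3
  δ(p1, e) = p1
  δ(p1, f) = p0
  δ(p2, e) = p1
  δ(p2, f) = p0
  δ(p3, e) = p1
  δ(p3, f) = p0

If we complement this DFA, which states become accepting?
Complement accept states = All states \ Original accept states
= {p0, p1, p2, p3} \ {p0, p1, p3}
{p2}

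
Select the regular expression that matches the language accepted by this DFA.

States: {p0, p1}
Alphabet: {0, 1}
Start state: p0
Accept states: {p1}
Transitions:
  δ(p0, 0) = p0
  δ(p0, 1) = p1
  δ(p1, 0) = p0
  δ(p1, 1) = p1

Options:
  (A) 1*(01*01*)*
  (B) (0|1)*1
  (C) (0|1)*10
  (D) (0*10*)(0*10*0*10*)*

Check each option against the DFA on short strings; one disagreement eliminates an option:
  (A) 1*(01*01*)*: on ε the DFA stays in p0 and rejects (p0 ∉ Accept), but the regex matches it → eliminate
  (B) (0|1)*1: agrees with the DFA on every string of length ≤ 6
  (C) (0|1)*10: on '1' the DFA goes p0 → p1 and accepts (p1 ∈ Accept), but the regex does not match it → eliminate
  (D) (0*10*)(0*10*0*10*)*: on '10' the DFA goes p0 → p1 → p0 and rejects (p0 ∉ Accept), but the regex matches it → eliminate
Only (B) is consistent with the DFA.
(B) (0|1)*1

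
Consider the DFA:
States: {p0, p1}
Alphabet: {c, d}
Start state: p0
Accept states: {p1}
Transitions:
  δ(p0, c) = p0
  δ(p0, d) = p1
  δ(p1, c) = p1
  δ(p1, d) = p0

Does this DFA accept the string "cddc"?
Processing string "cddc":
  p0 --c--> p0
  p0 --d--> p1
  p1 --d--> p0
  p0 --c--> p0
Final state: p0
Accept states: {p1}
No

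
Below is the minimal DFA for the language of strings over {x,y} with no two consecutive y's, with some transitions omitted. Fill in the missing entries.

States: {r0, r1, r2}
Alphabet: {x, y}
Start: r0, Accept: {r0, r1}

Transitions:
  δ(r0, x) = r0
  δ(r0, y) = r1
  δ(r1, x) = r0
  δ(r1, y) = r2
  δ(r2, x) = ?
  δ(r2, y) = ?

From the language and accept set, identify what each state tracks — r0: last symbol not y (ok); r1: last symbol y (ok); r2: saw yy (dead).
Each missing δ(q, a) is the state matching the new tracked value after reading a.
δ(r2, x) = r2; δ(r2, y) = r2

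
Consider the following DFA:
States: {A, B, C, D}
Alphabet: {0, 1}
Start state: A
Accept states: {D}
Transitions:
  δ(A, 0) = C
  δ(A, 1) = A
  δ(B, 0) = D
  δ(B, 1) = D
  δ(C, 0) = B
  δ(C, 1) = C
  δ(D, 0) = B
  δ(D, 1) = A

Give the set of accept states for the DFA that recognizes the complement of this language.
Complement accept states = All states \ Original accept states
= {A, B, C, D} \ {D}
{A, B, C}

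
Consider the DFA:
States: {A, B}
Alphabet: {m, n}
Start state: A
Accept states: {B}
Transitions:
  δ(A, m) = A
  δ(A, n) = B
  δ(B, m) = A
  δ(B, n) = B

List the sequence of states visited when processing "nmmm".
read 'n': A → B
  read 'm': B → A
  read 'm': A → A
  read 'm': A → A
A -> B -> A -> A -> A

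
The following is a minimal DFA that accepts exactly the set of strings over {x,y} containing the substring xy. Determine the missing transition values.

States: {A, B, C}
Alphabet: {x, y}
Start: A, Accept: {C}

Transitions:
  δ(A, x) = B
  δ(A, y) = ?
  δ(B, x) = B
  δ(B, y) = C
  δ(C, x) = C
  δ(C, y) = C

From the language and accept set, identify what each state tracks — A: no x seen yet; B: seen a x, waiting for y; C: substring xy seen.
Each missing δ(q, a) is the state matching the new tracked value after reading a.
δ(A, y) = A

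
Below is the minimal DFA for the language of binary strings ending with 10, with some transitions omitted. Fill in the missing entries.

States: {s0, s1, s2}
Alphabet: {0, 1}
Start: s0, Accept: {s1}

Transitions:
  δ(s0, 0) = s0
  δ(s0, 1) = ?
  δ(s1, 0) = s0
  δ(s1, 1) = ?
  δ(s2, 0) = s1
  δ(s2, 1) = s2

From the language and accept set, identify what each state tracks — s0: no suffix match; s1: suffix is 10; s2: one trailing 1.
Each missing δ(q, a) is the state matching the new tracked value after reading a.
δ(s0, 1) = s2; δ(s1, 1) = s2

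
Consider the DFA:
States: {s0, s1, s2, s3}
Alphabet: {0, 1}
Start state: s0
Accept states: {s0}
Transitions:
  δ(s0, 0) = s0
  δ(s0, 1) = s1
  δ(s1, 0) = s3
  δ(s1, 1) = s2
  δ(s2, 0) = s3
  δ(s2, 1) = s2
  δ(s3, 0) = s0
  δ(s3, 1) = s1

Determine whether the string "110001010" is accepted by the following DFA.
Processing string "110001010":
  s0 --1--> s1
  s1 --1--> s2
  s2 --0--> s3
  s3 --0--> s0
  s0 --0--> s0
  s0 --1--> s1
  s1 --0--> s3
  s3 --1--> s1
  s1 --0--> s3
Final state: s3
Accept states: {s0}
No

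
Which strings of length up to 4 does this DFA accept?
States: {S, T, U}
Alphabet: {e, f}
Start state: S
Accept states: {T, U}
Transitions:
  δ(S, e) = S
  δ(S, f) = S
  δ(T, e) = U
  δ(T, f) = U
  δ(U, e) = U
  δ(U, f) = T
None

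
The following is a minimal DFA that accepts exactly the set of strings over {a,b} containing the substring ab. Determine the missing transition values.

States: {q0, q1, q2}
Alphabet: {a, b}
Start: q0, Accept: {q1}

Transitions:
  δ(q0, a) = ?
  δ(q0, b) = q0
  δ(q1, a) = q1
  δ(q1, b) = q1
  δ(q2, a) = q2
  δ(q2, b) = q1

From the language and accept set, identify what each state tracks — q0: no a seen yet; q1: substring ab seen; q2: seen a a, waiting for b.
Each missing δ(q, a) is the state matching the new tracked value after reading a.
δ(q0, a) = q2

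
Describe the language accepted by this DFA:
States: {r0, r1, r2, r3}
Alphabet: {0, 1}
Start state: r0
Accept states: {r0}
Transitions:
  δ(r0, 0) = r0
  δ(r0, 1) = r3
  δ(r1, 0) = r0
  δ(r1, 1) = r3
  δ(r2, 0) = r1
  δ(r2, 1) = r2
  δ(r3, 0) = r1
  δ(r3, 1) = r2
Testing a few strings:
  '000' → accept
  '1100' → accept
  '0111' → reject
  '010' → reject
State roles: r0=value ≡ 0 (mod 4); r1=value ≡ 2 (mod 4); r2=value ≡ 3 (mod 4); r3=value ≡ 1 (mod 4)
All binary strings representing a multiple of 4 (read in base 2; leading zeros allowed and ε counts as 0)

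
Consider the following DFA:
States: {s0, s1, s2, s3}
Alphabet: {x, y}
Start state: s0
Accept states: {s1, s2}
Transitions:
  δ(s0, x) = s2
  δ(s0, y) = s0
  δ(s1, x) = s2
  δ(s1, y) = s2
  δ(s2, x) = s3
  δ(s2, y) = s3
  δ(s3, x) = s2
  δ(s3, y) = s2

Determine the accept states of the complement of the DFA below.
Complement accept states = All states \ Original accept states
= {s0, s1, s2, s3} \ {s1, s2}
{s0, s3}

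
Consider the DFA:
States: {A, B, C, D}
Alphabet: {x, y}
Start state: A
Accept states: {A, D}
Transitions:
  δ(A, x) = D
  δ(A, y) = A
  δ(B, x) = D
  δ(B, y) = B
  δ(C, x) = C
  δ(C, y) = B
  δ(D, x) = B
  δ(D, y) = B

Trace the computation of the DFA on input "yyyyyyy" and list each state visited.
read 'y': A → A
  read 'y': A → A
  read 'y': A → A
  read 'y': A → A
  read 'y': A → A
  read 'y': A → A
  read 'y': A → A
A -> A -> A -> A -> A -> A -> A -> A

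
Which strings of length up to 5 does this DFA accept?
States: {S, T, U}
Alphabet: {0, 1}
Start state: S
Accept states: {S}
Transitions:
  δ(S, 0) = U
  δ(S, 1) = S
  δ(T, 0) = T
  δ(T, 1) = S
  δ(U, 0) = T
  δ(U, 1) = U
ε, 1, 11, 001, 111, 0001, 0011, 0101, 1001, 1111, 00001, 00011, 00111, 01001, 01011, 01101, 10001, 10011, 10101, 11001, 11111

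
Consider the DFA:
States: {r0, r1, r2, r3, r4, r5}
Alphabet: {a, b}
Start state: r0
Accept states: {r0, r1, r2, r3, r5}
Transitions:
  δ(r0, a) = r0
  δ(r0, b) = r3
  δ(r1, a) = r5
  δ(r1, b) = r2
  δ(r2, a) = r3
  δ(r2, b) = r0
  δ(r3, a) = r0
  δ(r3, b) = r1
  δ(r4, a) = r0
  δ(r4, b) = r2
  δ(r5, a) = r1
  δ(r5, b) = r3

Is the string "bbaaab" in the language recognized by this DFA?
Processing string "bbaaab":
  r0 --b--> r3
  r3 --b--> r1
  r1 --a--> r5
  r5 --a--> r1
  r1 --a--> r5
  r5 --b--> r3
Final state: r3
Accept states: {r0, r1, r2, r3, r5}
Yes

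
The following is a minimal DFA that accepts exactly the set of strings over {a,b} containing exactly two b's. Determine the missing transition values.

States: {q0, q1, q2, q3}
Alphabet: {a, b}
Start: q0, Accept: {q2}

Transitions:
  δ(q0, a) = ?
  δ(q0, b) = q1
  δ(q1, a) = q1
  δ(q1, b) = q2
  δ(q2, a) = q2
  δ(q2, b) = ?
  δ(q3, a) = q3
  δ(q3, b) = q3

From the language and accept set, identify what each state tracks — q0: zero b's; q1: one b; q2: two b's; q3: ≥ three b's (dead).
Each missing δ(q, a) is the state matching the new tracked value after reading a.
δ(q0, a) = q0; δ(q2, b) = q3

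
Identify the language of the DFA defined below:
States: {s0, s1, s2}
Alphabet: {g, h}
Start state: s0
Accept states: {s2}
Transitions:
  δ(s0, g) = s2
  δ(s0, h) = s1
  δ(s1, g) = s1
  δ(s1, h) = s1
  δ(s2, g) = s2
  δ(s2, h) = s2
Testing a few strings:
  'hgg' → reject
  'h' → reject
  'ggh' → accept
  'hg' → reject
State roles: s0=no input read; s1=started with h (dead); s2=started with g
All strings over {g,h} starting with g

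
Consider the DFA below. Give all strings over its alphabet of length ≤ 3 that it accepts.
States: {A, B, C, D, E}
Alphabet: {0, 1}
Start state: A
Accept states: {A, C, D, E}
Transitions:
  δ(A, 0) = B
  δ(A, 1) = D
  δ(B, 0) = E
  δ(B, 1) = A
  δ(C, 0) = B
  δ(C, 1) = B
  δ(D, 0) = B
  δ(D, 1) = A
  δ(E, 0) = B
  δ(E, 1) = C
ε, 1, 00, 01, 11, 001, 011, 100, 101, 111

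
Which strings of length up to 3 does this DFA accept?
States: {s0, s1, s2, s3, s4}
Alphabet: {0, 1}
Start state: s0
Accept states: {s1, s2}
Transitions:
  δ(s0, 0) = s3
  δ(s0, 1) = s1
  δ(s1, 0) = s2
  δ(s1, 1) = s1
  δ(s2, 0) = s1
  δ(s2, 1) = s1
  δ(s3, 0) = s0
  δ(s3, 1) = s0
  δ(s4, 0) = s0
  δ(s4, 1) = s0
1, 10, 11, 001, 011, 100, 101, 110, 111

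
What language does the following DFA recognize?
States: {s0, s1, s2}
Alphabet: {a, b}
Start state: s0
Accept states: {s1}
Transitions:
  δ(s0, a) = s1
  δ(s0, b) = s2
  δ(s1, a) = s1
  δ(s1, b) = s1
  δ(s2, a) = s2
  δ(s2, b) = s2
Testing a few strings:
  'a' → accept
  'b' → reject
  'ab' → accept
  'bb' → reject
State roles: s0=no input read; s1=started with a; s2=started with b (dead)
All strings over {a,b} starting with a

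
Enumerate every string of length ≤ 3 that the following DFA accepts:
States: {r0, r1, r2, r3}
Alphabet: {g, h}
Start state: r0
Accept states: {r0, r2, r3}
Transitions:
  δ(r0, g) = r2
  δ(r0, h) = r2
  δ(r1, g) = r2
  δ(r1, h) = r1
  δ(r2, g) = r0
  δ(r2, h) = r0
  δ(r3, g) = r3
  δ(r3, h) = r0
ε, g, h, gg, gh, hg, hh, ggg, ggh, ghg, ghh, hgg, hgh, hhg, hhh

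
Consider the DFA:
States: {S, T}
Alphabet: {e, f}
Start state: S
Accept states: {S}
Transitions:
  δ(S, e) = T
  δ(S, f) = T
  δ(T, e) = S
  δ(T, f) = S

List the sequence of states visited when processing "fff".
read 'f': S → T
  read 'f': T → S
  read 'f': S → T
S -> T -> S -> T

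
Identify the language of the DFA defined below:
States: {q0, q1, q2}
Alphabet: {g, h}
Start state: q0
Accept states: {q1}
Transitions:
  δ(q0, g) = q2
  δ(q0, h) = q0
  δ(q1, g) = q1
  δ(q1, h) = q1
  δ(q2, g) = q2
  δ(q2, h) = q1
Testing a few strings:
  'ghhh' → accept
  'h' → reject
  'ggg' → reject
  'hggg' → reject
State roles: q0=no g seen yet; q1=substring gh seen; q2=seen a g, waiting for h
All strings over {g,h} containing the substring gh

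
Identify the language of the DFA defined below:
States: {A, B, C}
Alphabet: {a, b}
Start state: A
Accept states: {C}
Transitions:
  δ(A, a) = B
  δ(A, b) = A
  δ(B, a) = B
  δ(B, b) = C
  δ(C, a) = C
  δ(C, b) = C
Testing a few strings:
  'b' → reject
  'a' → reject
  'bab' → accept
  'ab' → accept
State roles: A=no a seen yet; B=seen a a, waiting for b; C=substring ab seen
All strings over {a,b} containing the substring ab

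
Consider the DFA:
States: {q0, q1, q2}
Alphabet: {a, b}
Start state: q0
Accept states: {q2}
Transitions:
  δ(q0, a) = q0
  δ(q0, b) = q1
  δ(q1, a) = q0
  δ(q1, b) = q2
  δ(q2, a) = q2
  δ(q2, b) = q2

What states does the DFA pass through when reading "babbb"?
read 'b': q0 → q1
  read 'a': q1 → q0
  read 'b': q0 → q1
  read 'b': q1 → q2
  read 'b': q2 → q2
q0 -> q1 -> q0 -> q1 -> q2 -> q2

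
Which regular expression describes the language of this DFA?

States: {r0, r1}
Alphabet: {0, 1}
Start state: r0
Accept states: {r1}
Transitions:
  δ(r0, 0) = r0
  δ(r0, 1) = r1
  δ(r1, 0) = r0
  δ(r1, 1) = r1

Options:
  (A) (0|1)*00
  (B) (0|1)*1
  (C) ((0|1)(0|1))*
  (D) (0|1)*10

Check each option against the DFA on short strings; one disagreement eliminates an option:
  (A) (0|1)*00: on '1' the DFA goes r0 → r1 and accepts (r1 ∈ Accept), but the regex does not match it → eliminate
  (B) (0|1)*1: agrees with the DFA on every string of length ≤ 6
  (C) ((0|1)(0|1))*: on ε the DFA stays in r0 and rejects (r0 ∉ Accept), but the regex matches it → eliminate
  (D) (0|1)*10: on '1' the DFA goes r0 → r1 and accepts (r1 ∈ Accept), but the regex does not match it → eliminate
Only (B) is consistent with the DFA.
(B) (0|1)*1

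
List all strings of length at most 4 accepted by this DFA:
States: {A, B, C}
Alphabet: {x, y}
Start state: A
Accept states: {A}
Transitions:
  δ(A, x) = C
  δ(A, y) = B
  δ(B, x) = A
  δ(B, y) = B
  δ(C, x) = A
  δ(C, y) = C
ε, xx, yx, xyx, yyx, xxxx, xxyx, xyyx, yxxx, yxyx, yyyx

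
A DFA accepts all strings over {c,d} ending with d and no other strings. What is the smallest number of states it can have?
By Myhill–Nerode, count the distinguishable equivalence classes: two classes — last symbol is d vs. not.
2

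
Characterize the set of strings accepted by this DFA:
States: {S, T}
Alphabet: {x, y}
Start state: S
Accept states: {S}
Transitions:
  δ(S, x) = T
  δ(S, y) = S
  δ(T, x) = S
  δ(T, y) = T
Testing a few strings:
  'yx' → reject
  'y' → accept
  'xy' → reject
  'x' → reject
State roles: S=even number of x's so far; T=odd number of x's so far
All strings over {x,y} with an even number of x's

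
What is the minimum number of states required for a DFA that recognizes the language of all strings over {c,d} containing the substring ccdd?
By Myhill–Nerode, count the distinguishable equivalence classes: 5 classes — one per longest suffix of the input that is a prefix of 'ccdd' (lengths 0 through 3), plus an absorbing 'already seen ccdd' class.
5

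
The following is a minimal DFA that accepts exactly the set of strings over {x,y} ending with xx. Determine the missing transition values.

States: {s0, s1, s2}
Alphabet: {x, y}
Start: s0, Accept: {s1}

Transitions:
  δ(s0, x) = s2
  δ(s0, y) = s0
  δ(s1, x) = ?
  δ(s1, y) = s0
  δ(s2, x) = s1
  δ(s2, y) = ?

From the language and accept set, identify what each state tracks — s0: last symbol not x; s1: two trailing x's; s2: one trailing x.
Each missing δ(q, a) is the state matching the new tracked value after reading a.
δ(s1, x) = s1; δ(s2, y) = s0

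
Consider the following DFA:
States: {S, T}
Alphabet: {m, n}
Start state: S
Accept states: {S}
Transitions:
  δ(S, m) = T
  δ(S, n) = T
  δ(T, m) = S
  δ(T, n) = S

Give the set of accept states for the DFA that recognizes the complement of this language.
Complement accept states = All states \ Original accept states
= {S, T} \ {S}
{T}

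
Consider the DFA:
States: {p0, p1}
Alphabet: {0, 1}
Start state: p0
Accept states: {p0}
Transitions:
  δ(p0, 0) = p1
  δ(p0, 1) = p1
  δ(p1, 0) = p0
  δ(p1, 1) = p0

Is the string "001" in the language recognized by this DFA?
Processing string "001":
  p0 --0--> p1
  p1 --0--> p0
  p0 --1--> p1
Final state: p1
Accept states: {p0}
No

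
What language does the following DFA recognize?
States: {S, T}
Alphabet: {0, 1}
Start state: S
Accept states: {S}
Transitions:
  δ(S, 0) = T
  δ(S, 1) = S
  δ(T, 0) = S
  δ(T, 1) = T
Testing a few strings:
  '110' → reject
  '0' → reject
  '00' → accept
  '1' → accept
State roles: S=even number of 0's so far; T=odd number of 0's so far
All binary strings with an even number of 0's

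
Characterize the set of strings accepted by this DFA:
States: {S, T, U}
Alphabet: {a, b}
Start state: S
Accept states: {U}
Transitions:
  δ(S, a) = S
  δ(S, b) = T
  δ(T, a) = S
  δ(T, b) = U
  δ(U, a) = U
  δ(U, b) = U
Testing a few strings:
  'ba' → reject
  'aaaa' → reject
  'ab' → reject
  'abb' → accept
State roles: S=no progress toward bb; T=one trailing b; U=substring bb seen
All strings over {a,b} containing the substring bb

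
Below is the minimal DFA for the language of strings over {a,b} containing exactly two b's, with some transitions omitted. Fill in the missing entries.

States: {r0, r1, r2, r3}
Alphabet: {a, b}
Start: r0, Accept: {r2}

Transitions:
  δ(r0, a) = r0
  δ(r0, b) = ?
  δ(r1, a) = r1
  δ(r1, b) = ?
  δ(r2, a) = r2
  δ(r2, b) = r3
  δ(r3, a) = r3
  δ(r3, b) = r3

From the language and accept set, identify what each state tracks — r0: zero b's; r1: one b; r2: two b's; r3: ≥ three b's (dead).
Each missing δ(q, a) is the state matching the new tracked value after reading a.
δ(r0, b) = r1; δ(r1, b) = r2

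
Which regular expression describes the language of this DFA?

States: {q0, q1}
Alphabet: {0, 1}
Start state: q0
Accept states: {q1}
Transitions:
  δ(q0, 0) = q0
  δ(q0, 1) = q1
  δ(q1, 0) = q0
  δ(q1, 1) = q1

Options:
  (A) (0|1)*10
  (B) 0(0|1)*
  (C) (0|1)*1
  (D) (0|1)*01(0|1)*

Check each option against the DFA on short strings; one disagreement eliminates an option:
  (A) (0|1)*10: on '1' the DFA goes q0 → q1 and accepts (q1 ∈ Accept), but the regex does not match it → eliminate
  (B) 0(0|1)*: on '0' the DFA goes q0 → q0 and rejects (q0 ∉ Accept), but the regex matches it → eliminate
  (C) (0|1)*1: agrees with the DFA on every string of length ≤ 6
  (D) (0|1)*01(0|1)*: on '1' the DFA goes q0 → q1 and accepts (q1 ∈ Accept), but the regex does not match it → eliminate
Only (C) is consistent with the DFA.
(C) (0|1)*1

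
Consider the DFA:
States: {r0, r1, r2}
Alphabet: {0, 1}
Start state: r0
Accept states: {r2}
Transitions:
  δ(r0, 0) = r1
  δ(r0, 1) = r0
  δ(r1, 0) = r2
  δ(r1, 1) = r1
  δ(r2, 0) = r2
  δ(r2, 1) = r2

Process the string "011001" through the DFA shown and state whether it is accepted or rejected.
Processing string "011001":
  r0 --0--> r1
  r1 --1--> r1
  r1 --1--> r1
  r1 --0--> r2
  r2 --0--> r2
  r2 --1--> r2
Final state: r2
Accept states: {r2}
Yes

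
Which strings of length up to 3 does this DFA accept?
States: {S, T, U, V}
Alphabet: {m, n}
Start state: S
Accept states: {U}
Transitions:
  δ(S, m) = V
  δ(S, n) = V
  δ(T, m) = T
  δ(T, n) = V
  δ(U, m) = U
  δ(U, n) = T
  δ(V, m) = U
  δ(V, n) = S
mm, nm, mmm, nmm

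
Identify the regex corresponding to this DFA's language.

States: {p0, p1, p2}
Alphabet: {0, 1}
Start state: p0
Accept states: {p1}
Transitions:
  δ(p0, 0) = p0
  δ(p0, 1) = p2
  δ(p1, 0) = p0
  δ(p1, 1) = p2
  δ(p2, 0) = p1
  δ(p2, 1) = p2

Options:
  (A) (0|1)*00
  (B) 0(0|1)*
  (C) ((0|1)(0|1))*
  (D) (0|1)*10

Check each option against the DFA on short strings; one disagreement eliminates an option:
  (A) (0|1)*00: on '00' the DFA goes p0 → p0 → p0 and rejects (p0 ∉ Accept), but the regex matches it → eliminate
  (B) 0(0|1)*: on '0' the DFA goes p0 → p0 and rejects (p0 ∉ Accept), but the regex matches it → eliminate
  (C) ((0|1)(0|1))*: on ε the DFA stays in p0 and rejects (p0 ∉ Accept), but the regex matches it → eliminate
  (D) (0|1)*10: agrees with the DFA on every string of length ≤ 6
Only (D) is consistent with the DFA.
(D) (0|1)*10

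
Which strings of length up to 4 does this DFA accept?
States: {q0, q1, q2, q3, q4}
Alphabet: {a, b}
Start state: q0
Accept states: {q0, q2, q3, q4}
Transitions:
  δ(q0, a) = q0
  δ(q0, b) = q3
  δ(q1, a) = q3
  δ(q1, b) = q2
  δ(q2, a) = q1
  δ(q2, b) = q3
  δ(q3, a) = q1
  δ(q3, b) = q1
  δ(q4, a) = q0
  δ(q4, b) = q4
ε, a, b, aa, ab, aaa, aab, baa, bab, bba, bbb, aaaa, aaab, abaa, abab, abba, abbb, babb, bbbb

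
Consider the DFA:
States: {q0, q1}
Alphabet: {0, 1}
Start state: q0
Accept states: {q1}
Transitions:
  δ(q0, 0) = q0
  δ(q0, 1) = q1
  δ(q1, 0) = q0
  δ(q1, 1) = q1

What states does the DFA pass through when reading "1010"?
read '1': q0 → q1
  read '0': q1 → q0
  read '1': q0 → q1
  read '0': q1 → q0
q0 -> q1 -> q0 -> q1 -> q0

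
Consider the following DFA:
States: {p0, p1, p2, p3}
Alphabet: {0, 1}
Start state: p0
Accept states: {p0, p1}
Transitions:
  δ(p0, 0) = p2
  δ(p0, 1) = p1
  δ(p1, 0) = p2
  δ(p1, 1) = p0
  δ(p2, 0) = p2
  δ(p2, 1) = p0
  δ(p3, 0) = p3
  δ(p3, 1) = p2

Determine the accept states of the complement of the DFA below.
Complement accept states = All states \ Original accept states
= {p0, p1, p2, p3} \ {p0, p1}
{p2, p3}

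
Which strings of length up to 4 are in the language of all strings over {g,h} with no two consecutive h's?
ε, g, h, gg, gh, hg, ggg, ggh, ghg, hgg, hgh, gggg, gggh, gghg, ghgg, ghgh, hggg, hggh, hghg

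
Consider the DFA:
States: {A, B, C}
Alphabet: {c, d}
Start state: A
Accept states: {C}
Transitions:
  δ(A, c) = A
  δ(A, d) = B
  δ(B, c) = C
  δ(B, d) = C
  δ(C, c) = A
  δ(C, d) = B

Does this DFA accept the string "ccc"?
Processing string "ccc":
  A --c--> A
  A --c--> A
  A --c--> A
Final state: A
Accept states: {C}
No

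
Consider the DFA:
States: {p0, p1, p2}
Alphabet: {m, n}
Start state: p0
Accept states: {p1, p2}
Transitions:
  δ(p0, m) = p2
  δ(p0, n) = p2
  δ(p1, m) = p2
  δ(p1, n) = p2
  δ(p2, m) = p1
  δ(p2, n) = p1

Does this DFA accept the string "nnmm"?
Processing string "nnmm":
  p0 --n--> p2
  p2 --n--> p1
  p1 --m--> p2
  p2 --m--> p1
Final state: p1
Accept states: {p1, p2}
Yes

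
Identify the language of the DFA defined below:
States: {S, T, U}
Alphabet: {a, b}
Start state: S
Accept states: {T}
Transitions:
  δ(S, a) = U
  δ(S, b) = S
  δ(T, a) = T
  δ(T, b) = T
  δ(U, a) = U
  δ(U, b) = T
Testing a few strings:
  'b' → reject
  'ab' → accept
  'aab' → accept
  'abb' → accept
State roles: S=no a seen yet; T=substring ab seen; U=seen a a, waiting for b
All strings over {a,b} containing the substring ab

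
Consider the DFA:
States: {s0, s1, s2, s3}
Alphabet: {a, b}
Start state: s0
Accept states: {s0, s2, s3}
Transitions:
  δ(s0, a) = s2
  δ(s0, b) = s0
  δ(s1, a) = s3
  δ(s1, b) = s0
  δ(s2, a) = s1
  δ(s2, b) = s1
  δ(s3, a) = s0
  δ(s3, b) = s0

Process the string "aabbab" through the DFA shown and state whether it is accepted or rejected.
Processing string "aabbab":
  s0 --a--> s2
  s2 --a--> s1
  s1 --b--> s0
  s0 --b--> s0
  s0 --a--> s2
  s2 --b--> s1
Final state: s1
Accept states: {s0, s2, s3}
No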